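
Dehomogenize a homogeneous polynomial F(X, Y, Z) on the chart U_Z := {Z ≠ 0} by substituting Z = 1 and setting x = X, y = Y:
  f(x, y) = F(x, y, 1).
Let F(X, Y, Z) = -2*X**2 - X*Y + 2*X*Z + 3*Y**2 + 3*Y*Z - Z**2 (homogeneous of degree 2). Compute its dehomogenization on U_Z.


f(x, y) = -2*x**2 - x*y + 2*x + 3*y**2 + 3*y - 1

On U_Z we set Z = 1. Each monomial c·X^i·Y^j·Z^k in F becomes c·x^i·y^j·1^k = c·x^i·y^j.
Substituting Z = 1: F(X, Y, 1) = -2*x**2 - x*y + 2*x + 3*y**2 + 3*y - 1.
Note: deg(f) ≤ deg(F) = 2; strict inequality happens when F is divisible by Z (lost terms).


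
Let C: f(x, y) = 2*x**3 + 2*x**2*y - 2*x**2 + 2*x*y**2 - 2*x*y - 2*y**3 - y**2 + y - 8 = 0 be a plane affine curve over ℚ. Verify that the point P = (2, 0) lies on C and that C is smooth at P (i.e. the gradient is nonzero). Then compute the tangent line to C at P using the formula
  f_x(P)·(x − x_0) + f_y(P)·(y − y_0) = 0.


Tangent line at P: 16*x + 5*y - 32 = 0.

Step 1: f(2, 0) = 0, so P lies on C.
Step 2: partial derivatives
  f_x(x, y) = 6*x**2 + 4*x*y - 4*x + 2*y**2 - 2*y, f_y(x, y) = 2*x**2 + 4*x*y - 2*x - 6*y**2 - 2*y + 1.
  f_x(P) = 16, f_y(P) = 5 (gradient nonzero, so P is smooth).
Step 3: tangent line at P: 16·(x − 2) + 5·(y − 0) = 0.
Expanding: 16*x + 5*y - 32 = 0.


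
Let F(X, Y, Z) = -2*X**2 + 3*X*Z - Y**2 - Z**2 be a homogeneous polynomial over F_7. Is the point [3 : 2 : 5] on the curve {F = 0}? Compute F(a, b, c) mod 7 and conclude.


F(3,2,5) ≡ 5 (mod 7); P is NOT on the curve.

Evaluate F(3, 2, 5) term-by-term (mod 7).
  -2*X**2 ↦ -2·9·1·1 = -18
  3*X*Z ↦ 3·3·1·5 = 45
  -Y**2 ↦ -1·1·4·1 = -4
  -Z**2 ↦ -1·1·1·25 = -25
Sum: F(3, 2, 5) = (-18) + (45) + (-4) + (-25) = -2.
Reducing mod 7: -2 ≡ 5 (mod 7).
Since F(a, b, c) ≡ 5 ≠ 0 (mod 7), P does NOT lie on the curve.


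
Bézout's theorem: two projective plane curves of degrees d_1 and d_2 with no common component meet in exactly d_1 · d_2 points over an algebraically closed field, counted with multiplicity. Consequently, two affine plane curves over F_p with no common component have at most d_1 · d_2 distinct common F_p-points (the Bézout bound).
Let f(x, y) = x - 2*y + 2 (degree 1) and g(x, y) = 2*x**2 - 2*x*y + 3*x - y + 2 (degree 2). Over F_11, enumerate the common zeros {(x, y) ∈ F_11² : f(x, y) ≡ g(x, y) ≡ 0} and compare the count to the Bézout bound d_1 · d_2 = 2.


Common zeros: ∅; count = 0; Bézout bound = 2.

deg(f) = 1, deg(g) = 2, so Bézout bound = 2.
Scan x ∈ F_11. For each x, list the y ∈ F_11 with f(x, y) ≡ 0 and those with g(x, y) ≡ 0 (mod 11); the common zeros in that column are the intersection.
  x = 0: f ≡ 0 at y ∈ {1}; g ≡ 0 at y ∈ {2}; common: ∅.
  x = 1: f ≡ 0 at y ∈ {7}; g ≡ 0 at y ∈ {6}; common: ∅.
  x = 2: f ≡ 0 at y ∈ {2}; g ≡ 0 at y ∈ {1}; common: ∅.
  x = 3: f ≡ 0 at y ∈ {8}; g ≡ 0 at y ∈ {1}; common: ∅.
  x = 4: f ≡ 0 at y ∈ {3}; g ≡ 0 at y ∈ {10}; common: ∅.
  x = 5: f ≡ 0 at y ∈ {9}; g ≡ 0 at y ∈ ∅; common: ∅.
  x = 6: f ≡ 0 at y ∈ {4}; g ≡ 0 at y ∈ {2}; common: ∅.
  x = 7: f ≡ 0 at y ∈ {10}; g ≡ 0 at y ∈ {0}; common: ∅.
  x = 8: f ≡ 0 at y ∈ {5}; g ≡ 0 at y ∈ {0}; common: ∅.
  x = 9: f ≡ 0 at y ∈ {0}; g ≡ 0 at y ∈ {6}; common: ∅.
  x = 10: f ≡ 0 at y ∈ {6}; g ≡ 0 at y ∈ {10}; common: ∅.
Collecting: common zeros = ∅, so the count is 0.
Comparison with the Bézout bound: 0 ≤ 2 = deg(f)·deg(g), as expected for curves with no common component (the affine F_11-count falls short of the bound because intersections may lie at infinity, over extension fields, or carry multiplicity).


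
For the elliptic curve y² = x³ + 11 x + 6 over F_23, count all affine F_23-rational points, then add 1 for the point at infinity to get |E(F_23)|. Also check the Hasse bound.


Affine points = {(0, 11), (0, 12), (1, 8), (1, 15), (2, 6), (2, 17), (5, 5), (5, 18), (6, 9), (6, 14), (7, 9), (7, 14), (8, 10), (8, 13), (9, 11), (9, 12), (10, 9), (10, 14), (11, 3), (11, 20), (12, 7), (12, 16), (13, 0), (14, 11), (14, 12), (15, 2), (15, 21), (16, 0), (17, 0), (19, 6), (19, 17)}; affine count = 31; |E(F_23)| = 32.

Discriminant check: Δ ∝ 4a³ + 27b² = 4·11³ + 27·6² = 4·1331 + 27·36 ≡ 17 (mod 23). Nonzero ⇒ E is nonsingular.
For each x ∈ F_23, compute rhs = x³ + 11·x + 6 mod 23, then count y ∈ F_23 with y² ≡ rhs.
  x = 0: rhs = 6, matching y values: 11, 12 (2 points).
  x = 1: rhs = 18, matching y values: 8, 15 (2 points).
  x = 2: rhs = 13, matching y values: 6, 17 (2 points).
  x = 3: rhs = 20, matching y values: none (0 points).
  x = 4: rhs = 22, matching y values: none (0 points).
  x = 5: rhs = 2, matching y values: 5, 18 (2 points).
  x = 6: rhs = 12, matching y values: 9, 14 (2 points).
  x = 7: rhs = 12, matching y values: 9, 14 (2 points).
  x = 8: rhs = 8, matching y values: 10, 13 (2 points).
  x = 9: rhs = 6, matching y values: 11, 12 (2 points).
  x = 10: rhs = 12, matching y values: 9, 14 (2 points).
  x = 11: rhs = 9, matching y values: 3, 20 (2 points).
  x = 12: rhs = 3, matching y values: 7, 16 (2 points).
  x = 13: rhs = 0, matching y values: 0 (1 points).
  x = 14: rhs = 6, matching y values: 11, 12 (2 points).
  x = 15: rhs = 4, matching y values: 2, 21 (2 points).
  x = 16: rhs = 0, matching y values: 0 (1 points).
  x = 17: rhs = 0, matching y values: 0 (1 points).
  x = 18: rhs = 10, matching y values: none (0 points).
  x = 19: rhs = 13, matching y values: 6, 17 (2 points).
  x = 20: rhs = 15, matching y values: none (0 points).
  x = 21: rhs = 22, matching y values: none (0 points).
  x = 22: rhs = 17, matching y values: none (0 points).
Total affine count: 31.
Full point count |E(F_23)| = 31 + 1 = 32.
Hasse bound: |32 − (23+1)| = |8| = 8 ≤ 2√23 ≈ 9.5917 ✓.


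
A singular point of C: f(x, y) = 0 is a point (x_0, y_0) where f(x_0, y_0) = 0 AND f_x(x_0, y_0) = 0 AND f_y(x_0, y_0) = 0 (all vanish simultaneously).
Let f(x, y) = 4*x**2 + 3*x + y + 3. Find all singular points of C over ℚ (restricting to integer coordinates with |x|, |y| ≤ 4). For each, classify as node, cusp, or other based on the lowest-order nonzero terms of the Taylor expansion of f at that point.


No singular points in the scanned grid; C is smooth there.

Compute partial derivatives:
  f_x = 8*x + 3.
  f_y = 1.
f_y = 1 is a nonzero constant, so f_y never vanishes: no point (x, y) can satisfy f = f_x = f_y = 0. In particular no (x, y) ∈ {−4, ..., 4}² is singular; the curve is smooth.


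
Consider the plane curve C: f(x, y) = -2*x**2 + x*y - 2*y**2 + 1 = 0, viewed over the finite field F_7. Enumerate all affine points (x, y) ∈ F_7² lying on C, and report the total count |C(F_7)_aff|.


Affine F_7-points: {(0, 2), (0, 5), (1, 2), (2, 0), (2, 1), (5, 0), (5, 6), (6, 5)}; count = 8.

For each of the 49 pairs (x, y) ∈ F_7², evaluate f(x, y) mod 7. Record the zeros.
  x = 0: [0↦1, 1↦6, 2↦0, 3↦4, 4↦4, 5↦0, 6↦6]  zeros at y ∈ {2, 5}
  x = 1: [0↦6, 1↦5, 2↦0, 3↦5, 4↦6, 5↦3, 6↦3]  zeros at y ∈ {2}
  x = 2: [0↦0, 1↦0, 2↦3, 3↦2, 4↦4, 5↦2, 6↦3]  zeros at y ∈ {0, 1}
  x = 3: [0↦4, 1↦5, 2↦2, 3↦2, 4↦5, 5↦4, 6↦6]  zeros at y ∈ ∅
  x = 4: [0↦4, 1↦6, 2↦4, 3↦5, 4↦2, 5↦2, 6↦5]  zeros at y ∈ ∅
  x = 5: [0↦0, 1↦3, 2↦2, 3↦4, 4↦2, 5↦3, 6↦0]  zeros at y ∈ {0, 6}
  x = 6: [0↦6, 1↦3, 2↦3, 3↦6, 4↦5, 5↦0, 6↦5]  zeros at y ∈ {5}
Collecting zeros: affine points = {(0, 2), (0, 5), (1, 2), (2, 0), (2, 1), (5, 0), (5, 6), (6, 5)}.
Total count |C(F_7)_aff| = 8.


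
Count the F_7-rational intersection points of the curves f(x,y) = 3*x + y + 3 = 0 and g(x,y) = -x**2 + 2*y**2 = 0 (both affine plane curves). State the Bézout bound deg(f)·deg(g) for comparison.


Common zeros: {(4, 6), (5, 3)}; count = 2; Bézout bound = 2.

deg(f) = 1, deg(g) = 2, so Bézout bound = 2.
Scan x ∈ F_7. For each x, list the y ∈ F_7 with f(x, y) ≡ 0 and those with g(x, y) ≡ 0 (mod 7); the common zeros in that column are the intersection.
  x = 0: f ≡ 0 at y ∈ {4}; g ≡ 0 at y ∈ {0}; common: ∅.
  x = 1: f ≡ 0 at y ∈ {1}; g ≡ 0 at y ∈ {2, 5}; common: ∅.
  x = 2: f ≡ 0 at y ∈ {5}; g ≡ 0 at y ∈ {3, 4}; common: ∅.
  x = 3: f ≡ 0 at y ∈ {2}; g ≡ 0 at y ∈ {1, 6}; common: ∅.
  x = 4: f ≡ 0 at y ∈ {6}; g ≡ 0 at y ∈ {1, 6}; common: {6}.
  x = 5: f ≡ 0 at y ∈ {3}; g ≡ 0 at y ∈ {3, 4}; common: {3}.
  x = 6: f ≡ 0 at y ∈ {0}; g ≡ 0 at y ∈ {2, 5}; common: ∅.
Collecting: common zeros = {(4, 6), (5, 3)}, so the count is 2.
Comparison with the Bézout bound: 2 ≤ 2 = deg(f)·deg(g), as expected for curves with no common component (the bound is attained).


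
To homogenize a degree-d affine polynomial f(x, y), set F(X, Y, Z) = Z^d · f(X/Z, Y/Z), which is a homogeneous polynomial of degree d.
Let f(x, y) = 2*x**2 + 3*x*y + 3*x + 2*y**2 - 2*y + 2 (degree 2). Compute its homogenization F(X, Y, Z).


F(X, Y, Z) = 2*X**2 + 3*X*Y + 3*X*Z + 2*Y**2 - 2*Y*Z + 2*Z**2

deg(f) = 2.
Substitute x = X/Z, y = Y/Z into f, then multiply by Z^2.
  monomial 2·x^2·y^0 ↦ 2·X^2·Y^0·Z^0.
  monomial 3·x^1·y^1 ↦ 3·X^1·Y^1·Z^0.
  monomial 3·x^1·y^0 ↦ 3·X^1·Y^0·Z^1.
  monomial 2·x^0·y^2 ↦ 2·X^0·Y^2·Z^0.
  monomial -2·x^0·y^1 ↦ -2·X^0·Y^1·Z^1.
  monomial 2·x^0·y^0 ↦ 2·X^0·Y^0·Z^2.
Collecting: F(X, Y, Z) = 2*X**2 + 3*X*Y + 3*X*Z + 2*Y**2 - 2*Y*Z + 2*Z**2.


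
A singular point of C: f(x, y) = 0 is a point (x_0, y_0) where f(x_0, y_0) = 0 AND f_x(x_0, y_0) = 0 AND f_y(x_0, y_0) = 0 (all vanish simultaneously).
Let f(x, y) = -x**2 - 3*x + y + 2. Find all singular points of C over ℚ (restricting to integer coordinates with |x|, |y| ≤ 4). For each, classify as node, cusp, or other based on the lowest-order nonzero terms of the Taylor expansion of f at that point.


No singular points in the scanned grid; C is smooth there.

Compute partial derivatives:
  f_x = -2*x - 3.
  f_y = 1.
f_y = 1 is a nonzero constant, so f_y never vanishes: no point (x, y) can satisfy f = f_x = f_y = 0. In particular no (x, y) ∈ {−4, ..., 4}² is singular; the curve is smooth.


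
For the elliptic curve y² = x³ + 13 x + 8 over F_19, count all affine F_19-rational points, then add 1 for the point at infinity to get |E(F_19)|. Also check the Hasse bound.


Affine points = {(2, 2), (2, 17), (3, 6), (3, 13), (6, 6), (6, 13), (7, 9), (7, 10), (8, 4), (8, 15), (10, 6), (10, 13), (11, 0), (12, 7), (12, 12), (15, 5), (15, 14)}; affine count = 17; |E(F_19)| = 18.

Discriminant check: Δ ∝ 4a³ + 27b² = 4·13³ + 27·8² = 4·2197 + 27·64 ≡ 9 (mod 19). Nonzero ⇒ E is nonsingular.
For each x ∈ F_19, compute rhs = x³ + 13·x + 8 mod 19, then count y ∈ F_19 with y² ≡ rhs.
  x = 0: rhs = 8, matching y values: none (0 points).
  x = 1: rhs = 3, matching y values: none (0 points).
  x = 2: rhs = 4, matching y values: 2, 17 (2 points).
  x = 3: rhs = 17, matching y values: 6, 13 (2 points).
  x = 4: rhs = 10, matching y values: none (0 points).
  x = 5: rhs = 8, matching y values: none (0 points).
  x = 6: rhs = 17, matching y values: 6, 13 (2 points).
  x = 7: rhs = 5, matching y values: 9, 10 (2 points).
  x = 8: rhs = 16, matching y values: 4, 15 (2 points).
  x = 9: rhs = 18, matching y values: none (0 points).
  x = 10: rhs = 17, matching y values: 6, 13 (2 points).
  x = 11: rhs = 0, matching y values: 0 (1 points).
  x = 12: rhs = 11, matching y values: 7, 12 (2 points).
  x = 13: rhs = 18, matching y values: none (0 points).
  x = 14: rhs = 8, matching y values: none (0 points).
  x = 15: rhs = 6, matching y values: 5, 14 (2 points).
  x = 16: rhs = 18, matching y values: none (0 points).
  x = 17: rhs = 12, matching y values: none (0 points).
  x = 18: rhs = 13, matching y values: none (0 points).
Total affine count: 17.
Full point count |E(F_19)| = 17 + 1 = 18.
Hasse bound: |18 − (19+1)| = |-2| = 2 ≤ 2√19 ≈ 8.7178 ✓.


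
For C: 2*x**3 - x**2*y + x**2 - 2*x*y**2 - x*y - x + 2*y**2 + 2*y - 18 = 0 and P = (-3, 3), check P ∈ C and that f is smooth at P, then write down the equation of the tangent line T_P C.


Tangent line at P: 44*x + 44*y = 0.

Step 1: f(-3, 3) = 0, so P lies on C.
Step 2: partial derivatives
  f_x(x, y) = 6*x**2 - 2*x*y + 2*x - 2*y**2 - y - 1, f_y(x, y) = -x**2 - 4*x*y - x + 4*y + 2.
  f_x(P) = 44, f_y(P) = 44 (gradient nonzero, so P is smooth).
Step 3: tangent line at P: 44·(x − -3) + 44·(y − 3) = 0.
Expanding: 44*x + 44*y = 0.


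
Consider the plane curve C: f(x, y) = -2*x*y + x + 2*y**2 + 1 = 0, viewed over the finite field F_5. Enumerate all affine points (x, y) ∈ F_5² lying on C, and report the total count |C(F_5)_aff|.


Affine F_5-points: {(3, 1), (3, 2), (4, 0), (4, 4)}; count = 4.

For each of the 25 pairs (x, y) ∈ F_5², evaluate f(x, y) mod 5. Record the zeros.
  x = 0: [0↦1, 1↦3, 2↦4, 3↦4, 4↦3]  zeros at y ∈ ∅
  x = 1: [0↦2, 1↦2, 2↦1, 3↦4, 4↦1]  zeros at y ∈ ∅
  x = 2: [0↦3, 1↦1, 2↦3, 3↦4, 4↦4]  zeros at y ∈ ∅
  x = 3: [0↦4, 1↦0, 2↦0, 3↦4, 4↦2]  zeros at y ∈ {1, 2}
  x = 4: [0↦0, 1↦4, 2↦2, 3↦4, 4↦0]  zeros at y ∈ {0, 4}
Collecting zeros: affine points = {(3, 1), (3, 2), (4, 0), (4, 4)}.
Total count |C(F_5)_aff| = 4.


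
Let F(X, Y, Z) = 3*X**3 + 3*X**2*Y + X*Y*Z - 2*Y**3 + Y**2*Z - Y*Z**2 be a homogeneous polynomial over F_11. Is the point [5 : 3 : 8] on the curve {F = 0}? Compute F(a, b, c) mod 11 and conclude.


F(5,3,8) ≡ 7 (mod 11); P is NOT on the curve.

Evaluate F(5, 3, 8) term-by-term (mod 11).
  3*X**3 ↦ 3·125·1·1 = 375
  3*X**2*Y ↦ 3·25·3·1 = 225
  X*Y*Z ↦ 1·5·3·8 = 120
  -2*Y**3 ↦ -2·1·27·1 = -54
  Y**2*Z ↦ 1·1·9·8 = 72
  -Y*Z**2 ↦ -1·1·3·64 = -192
Sum: F(5, 3, 8) = (375) + (225) + (120) + (-54) + (72) + (-192) = 546.
Reducing mod 11: 546 ≡ 7 (mod 11).
Since F(a, b, c) ≡ 7 ≠ 0 (mod 11), P does NOT lie on the curve.


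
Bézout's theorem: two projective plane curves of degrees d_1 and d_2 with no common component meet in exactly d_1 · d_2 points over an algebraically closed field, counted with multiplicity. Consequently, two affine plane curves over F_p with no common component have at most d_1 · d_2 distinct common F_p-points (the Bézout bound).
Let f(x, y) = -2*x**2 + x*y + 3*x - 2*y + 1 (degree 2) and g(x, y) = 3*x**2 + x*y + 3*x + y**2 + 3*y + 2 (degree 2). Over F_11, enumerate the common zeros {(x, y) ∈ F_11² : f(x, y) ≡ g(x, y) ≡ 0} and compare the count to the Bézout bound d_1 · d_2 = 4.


Common zeros: {(6, 5)}; count = 1; Bézout bound = 4.

deg(f) = 2, deg(g) = 2, so Bézout bound = 4.
Scan x ∈ F_11. For each x, list the y ∈ F_11 with f(x, y) ≡ 0 and those with g(x, y) ≡ 0 (mod 11); the common zeros in that column are the intersection.
  x = 0: f ≡ 0 at y ∈ {6}; g ≡ 0 at y ∈ {9, 10}; common: ∅.
  x = 1: f ≡ 0 at y ∈ {2}; g ≡ 0 at y ∈ ∅; common: ∅.
  x = 2: f ≡ 0 at y ∈ ∅; g ≡ 0 at y ∈ {3}; common: ∅.
  x = 3: f ≡ 0 at y ∈ {8}; g ≡ 0 at y ∈ {6, 10}; common: ∅.
  x = 4: f ≡ 0 at y ∈ {4}; g ≡ 0 at y ∈ ∅; common: ∅.
  x = 5: f ≡ 0 at y ∈ {4}; g ≡ 0 at y ∈ {6, 8}; common: ∅.
  x = 6: f ≡ 0 at y ∈ {5}; g ≡ 0 at y ∈ {5, 8}; common: {5}.
  x = 7: f ≡ 0 at y ∈ {2}; g ≡ 0 at y ∈ {3, 9}; common: ∅.
  x = 8: f ≡ 0 at y ∈ {8}; g ≡ 0 at y ∈ ∅; common: ∅.
  x = 9: f ≡ 0 at y ∈ {5}; g ≡ 0 at y ∈ ∅; common: ∅.
  x = 10: f ≡ 0 at y ∈ {6}; g ≡ 0 at y ∈ ∅; common: ∅.
Collecting: common zeros = {(6, 5)}, so the count is 1.
Comparison with the Bézout bound: 1 ≤ 4 = deg(f)·deg(g), as expected for curves with no common component (the affine F_11-count falls short of the bound because intersections may lie at infinity, over extension fields, or carry multiplicity).


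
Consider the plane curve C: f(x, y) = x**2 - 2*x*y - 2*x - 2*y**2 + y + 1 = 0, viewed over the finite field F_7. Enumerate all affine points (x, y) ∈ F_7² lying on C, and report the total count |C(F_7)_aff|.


Affine F_7-points: {(0, 1), (0, 3), (1, 0), (1, 3), (3, 2), (3, 6), (4, 1), (4, 6)}; count = 8.

For each of the 49 pairs (x, y) ∈ F_7², evaluate f(x, y) mod 7. Record the zeros.
  x = 0: [0↦1, 1↦0, 2↦2, 3↦0, 4↦1, 5↦5, 6↦5]  zeros at y ∈ {1, 3}
  x = 1: [0↦0, 1↦4, 2↦4, 3↦0, 4↦6, 5↦1, 6↦6]  zeros at y ∈ {0, 3}
  x = 2: [0↦1, 1↦3, 2↦1, 3↦2, 4↦6, 5↦6, 6↦2]  zeros at y ∈ ∅
  x = 3: [0↦4, 1↦4, 2↦0, 3↦6, 4↦1, 5↦6, 6↦0]  zeros at y ∈ {2, 6}
  x = 4: [0↦2, 1↦0, 2↦1, 3↦5, 4↦5, 5↦1, 6↦0]  zeros at y ∈ {1, 6}
  x = 5: [0↦2, 1↦5, 2↦4, 3↦6, 4↦4, 5↦5, 6↦2]  zeros at y ∈ ∅
  x = 6: [0↦4, 1↦5, 2↦2, 3↦2, 4↦5, 5↦4, 6↦6]  zeros at y ∈ ∅
Collecting zeros: affine points = {(0, 1), (0, 3), (1, 0), (1, 3), (3, 2), (3, 6), (4, 1), (4, 6)}.
Total count |C(F_7)_aff| = 8.


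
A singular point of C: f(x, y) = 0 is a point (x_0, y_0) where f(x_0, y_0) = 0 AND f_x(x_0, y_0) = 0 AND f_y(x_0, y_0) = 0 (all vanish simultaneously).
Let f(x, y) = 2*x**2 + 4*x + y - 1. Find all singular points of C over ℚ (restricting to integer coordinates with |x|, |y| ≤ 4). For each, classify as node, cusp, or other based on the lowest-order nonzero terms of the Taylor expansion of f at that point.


No singular points in the scanned grid; C is smooth there.

Compute partial derivatives:
  f_x = 4*x + 4.
  f_y = 1.
f_y = 1 is a nonzero constant, so f_y never vanishes: no point (x, y) can satisfy f = f_x = f_y = 0. In particular no (x, y) ∈ {−4, ..., 4}² is singular; the curve is smooth.


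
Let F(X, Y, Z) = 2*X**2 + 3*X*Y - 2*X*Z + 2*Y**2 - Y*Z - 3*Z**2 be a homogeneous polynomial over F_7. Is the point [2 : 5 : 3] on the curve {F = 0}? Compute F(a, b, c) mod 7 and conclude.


F(2,5,3) ≡ 6 (mod 7); P is NOT on the curve.

Evaluate F(2, 5, 3) term-by-term (mod 7).
  2*X**2 ↦ 2·4·1·1 = 8
  3*X*Y ↦ 3·2·5·1 = 30
  -2*X*Z ↦ -2·2·1·3 = -12
  2*Y**2 ↦ 2·1·25·1 = 50
  -Y*Z ↦ -1·1·5·3 = -15
  -3*Z**2 ↦ -3·1·1·9 = -27
Sum: F(2, 5, 3) = (8) + (30) + (-12) + (50) + (-15) + (-27) = 34.
Reducing mod 7: 34 ≡ 6 (mod 7).
Since F(a, b, c) ≡ 6 ≠ 0 (mod 7), P does NOT lie on the curve.


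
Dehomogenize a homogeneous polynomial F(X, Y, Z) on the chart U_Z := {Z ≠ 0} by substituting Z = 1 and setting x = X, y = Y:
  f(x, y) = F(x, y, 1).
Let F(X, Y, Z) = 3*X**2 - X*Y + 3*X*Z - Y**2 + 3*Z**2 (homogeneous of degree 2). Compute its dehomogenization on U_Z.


f(x, y) = 3*x**2 - x*y + 3*x - y**2 + 3

On U_Z we set Z = 1. Each monomial c·X^i·Y^j·Z^k in F becomes c·x^i·y^j·1^k = c·x^i·y^j.
Substituting Z = 1: F(X, Y, 1) = 3*x**2 - x*y + 3*x - y**2 + 3.
Note: deg(f) ≤ deg(F) = 2; strict inequality happens when F is divisible by Z (lost terms).


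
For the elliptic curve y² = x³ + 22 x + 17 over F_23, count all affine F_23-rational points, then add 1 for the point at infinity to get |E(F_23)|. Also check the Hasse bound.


Affine points = {(2, 0), (3, 8), (3, 15), (4, 10), (4, 13), (7, 10), (7, 13), (9, 1), (9, 22), (10, 8), (10, 15), (11, 7), (11, 16), (12, 10), (12, 13), (13, 4), (13, 19), (16, 7), (16, 16), (18, 9), (18, 14), (19, 7), (19, 16), (20, 4), (20, 19)}; affine count = 25; |E(F_23)| = 26.

Discriminant check: Δ ∝ 4a³ + 27b² = 4·22³ + 27·17² = 4·10648 + 27·289 ≡ 2 (mod 23). Nonzero ⇒ E is nonsingular.
For each x ∈ F_23, compute rhs = x³ + 22·x + 17 mod 23, then count y ∈ F_23 with y² ≡ rhs.
  x = 0: rhs = 17, matching y values: none (0 points).
  x = 1: rhs = 17, matching y values: none (0 points).
  x = 2: rhs = 0, matching y values: 0 (1 points).
  x = 3: rhs = 18, matching y values: 8, 15 (2 points).
  x = 4: rhs = 8, matching y values: 10, 13 (2 points).
  x = 5: rhs = 22, matching y values: none (0 points).
  x = 6: rhs = 20, matching y values: none (0 points).
  x = 7: rhs = 8, matching y values: 10, 13 (2 points).
  x = 8: rhs = 15, matching y values: none (0 points).
  x = 9: rhs = 1, matching y values: 1, 22 (2 points).
  x = 10: rhs = 18, matching y values: 8, 15 (2 points).
  x = 11: rhs = 3, matching y values: 7, 16 (2 points).
  x = 12: rhs = 8, matching y values: 10, 13 (2 points).
  x = 13: rhs = 16, matching y values: 4, 19 (2 points).
  x = 14: rhs = 10, matching y values: none (0 points).
  x = 15: rhs = 19, matching y values: none (0 points).
  x = 16: rhs = 3, matching y values: 7, 16 (2 points).
  x = 17: rhs = 14, matching y values: none (0 points).
  x = 18: rhs = 12, matching y values: 9, 14 (2 points).
  x = 19: rhs = 3, matching y values: 7, 16 (2 points).
  x = 20: rhs = 16, matching y values: 4, 19 (2 points).
  x = 21: rhs = 11, matching y values: none (0 points).
  x = 22: rhs = 17, matching y values: none (0 points).
Total affine count: 25.
Full point count |E(F_23)| = 25 + 1 = 26.
Hasse bound: |26 − (23+1)| = |2| = 2 ≤ 2√23 ≈ 9.5917 ✓.


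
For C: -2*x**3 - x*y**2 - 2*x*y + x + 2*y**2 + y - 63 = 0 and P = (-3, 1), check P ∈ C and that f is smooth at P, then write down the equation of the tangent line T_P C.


Tangent line at P: -56*x + 17*y - 185 = 0.

Step 1: f(-3, 1) = 0, so P lies on C.
Step 2: partial derivatives
  f_x(x, y) = -6*x**2 - y**2 - 2*y + 1, f_y(x, y) = -2*x*y - 2*x + 4*y + 1.
  f_x(P) = -56, f_y(P) = 17 (gradient nonzero, so P is smooth).
Step 3: tangent line at P: -56·(x − -3) + 17·(y − 1) = 0.
Expanding: -56*x + 17*y - 185 = 0.


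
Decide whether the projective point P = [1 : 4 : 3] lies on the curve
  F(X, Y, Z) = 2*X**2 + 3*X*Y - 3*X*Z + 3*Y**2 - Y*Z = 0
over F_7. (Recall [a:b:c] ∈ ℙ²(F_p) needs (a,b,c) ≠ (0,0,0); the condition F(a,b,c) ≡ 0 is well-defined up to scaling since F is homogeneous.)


F(1,4,3) ≡ 6 (mod 7); P is NOT on the curve.

Evaluate F(1, 4, 3) term-by-term (mod 7).
  2*X**2 ↦ 2·1·1·1 = 2
  3*X*Y ↦ 3·1·4·1 = 12
  -3*X*Z ↦ -3·1·1·3 = -9
  3*Y**2 ↦ 3·1·16·1 = 48
  -Y*Z ↦ -1·1·4·3 = -12
Sum: F(1, 4, 3) = (2) + (12) + (-9) + (48) + (-12) = 41.
Reducing mod 7: 41 ≡ 6 (mod 7).
Since F(a, b, c) ≡ 6 ≠ 0 (mod 7), P does NOT lie on the curve.


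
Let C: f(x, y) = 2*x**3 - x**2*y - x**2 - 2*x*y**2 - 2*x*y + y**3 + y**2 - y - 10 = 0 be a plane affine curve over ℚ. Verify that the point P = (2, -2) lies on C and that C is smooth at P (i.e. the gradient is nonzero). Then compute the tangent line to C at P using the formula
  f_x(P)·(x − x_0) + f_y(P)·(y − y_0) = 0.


Tangent line at P: 24*x + 15*y - 18 = 0.

Step 1: f(2, -2) = 0, so P lies on C.
Step 2: partial derivatives
  f_x(x, y) = 6*x**2 - 2*x*y - 2*x - 2*y**2 - 2*y, f_y(x, y) = -x**2 - 4*x*y - 2*x + 3*y**2 + 2*y - 1.
  f_x(P) = 24, f_y(P) = 15 (gradient nonzero, so P is smooth).
Step 3: tangent line at P: 24·(x − 2) + 15·(y − -2) = 0.
Expanding: 24*x + 15*y - 18 = 0.


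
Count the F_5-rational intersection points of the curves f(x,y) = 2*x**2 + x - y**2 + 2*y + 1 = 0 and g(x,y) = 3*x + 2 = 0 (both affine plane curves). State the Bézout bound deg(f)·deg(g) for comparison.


Common zeros: {(1, 1)}; count = 1; Bézout bound = 2.

deg(f) = 2, deg(g) = 1, so Bézout bound = 2.
Scan x ∈ F_5. For each x, list the y ∈ F_5 with f(x, y) ≡ 0 and those with g(x, y) ≡ 0 (mod 5); the common zeros in that column are the intersection.
  x = 0: f ≡ 0 at y ∈ ∅; g ≡ 0 at y ∈ ∅; common: ∅.
  x = 1: f ≡ 0 at y ∈ {1}; g ≡ 0 at y ∈ {0, 1, 2, 3, 4}; common: {1}.
  x = 2: f ≡ 0 at y ∈ ∅; g ≡ 0 at y ∈ ∅; common: ∅.
  x = 3: f ≡ 0 at y ∈ ∅; g ≡ 0 at y ∈ ∅; common: ∅.
  x = 4: f ≡ 0 at y ∈ ∅; g ≡ 0 at y ∈ ∅; common: ∅.
Collecting: common zeros = {(1, 1)}, so the count is 1.
Comparison with the Bézout bound: 1 ≤ 2 = deg(f)·deg(g), as expected for curves with no common component (the affine F_5-count falls short of the bound because intersections may lie at infinity, over extension fields, or carry multiplicity).


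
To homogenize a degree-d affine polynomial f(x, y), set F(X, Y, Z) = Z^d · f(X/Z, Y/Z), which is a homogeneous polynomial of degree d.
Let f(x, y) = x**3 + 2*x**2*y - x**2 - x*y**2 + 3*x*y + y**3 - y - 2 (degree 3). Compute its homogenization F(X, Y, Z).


F(X, Y, Z) = X**3 + 2*X**2*Y - X**2*Z - X*Y**2 + 3*X*Y*Z + Y**3 - Y*Z**2 - 2*Z**3

deg(f) = 3.
Substitute x = X/Z, y = Y/Z into f, then multiply by Z^3.
  monomial 1·x^3·y^0 ↦ 1·X^3·Y^0·Z^0.
  monomial 2·x^2·y^1 ↦ 2·X^2·Y^1·Z^0.
  monomial -1·x^2·y^0 ↦ -1·X^2·Y^0·Z^1.
  monomial -1·x^1·y^2 ↦ -1·X^1·Y^2·Z^0.
  monomial 3·x^1·y^1 ↦ 3·X^1·Y^1·Z^1.
  monomial 1·x^0·y^3 ↦ 1·X^0·Y^3·Z^0.
  monomial -1·x^0·y^1 ↦ -1·X^0·Y^1·Z^2.
  monomial -2·x^0·y^0 ↦ -2·X^0·Y^0·Z^3.
Collecting: F(X, Y, Z) = X**3 + 2*X**2*Y - X**2*Z - X*Y**2 + 3*X*Y*Z + Y**3 - Y*Z**2 - 2*Z**3.


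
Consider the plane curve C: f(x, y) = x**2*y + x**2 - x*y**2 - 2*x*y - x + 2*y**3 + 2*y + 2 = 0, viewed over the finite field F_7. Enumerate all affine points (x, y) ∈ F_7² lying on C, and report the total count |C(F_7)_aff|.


Affine F_7-points: {(4, 0), (6, 4)}; count = 2.

For each of the 49 pairs (x, y) ∈ F_7², evaluate f(x, y) mod 7. Record the zeros.
  x = 0: [0↦2, 1↦6, 2↦1, 3↦6, 4↦5, 5↦3, 6↦5]  zeros at y ∈ ∅
  x = 1: [0↦2, 1↦4, 2↦2, 3↦1, 4↦6, 5↦1, 6↦5]  zeros at y ∈ ∅
  x = 2: [0↦4, 1↦6, 2↦2, 3↦4, 4↦3, 5↦4, 6↦5]  zeros at y ∈ ∅
  x = 3: [0↦1, 1↦5, 2↦1, 3↦1, 4↦3, 5↦5, 6↦5]  zeros at y ∈ ∅
  x = 4: [0↦0, 1↦1, 2↦6, 3↦6, 4↦6, 5↦4, 6↦5]  zeros at y ∈ {0}
  x = 5: [0↦1, 1↦1, 2↦3, 3↦5, 4↦5, 5↦1, 6↦5]  zeros at y ∈ ∅
  x = 6: [0↦4, 1↦5, 2↦6, 3↦5, 4↦0, 5↦3, 6↦5]  zeros at y ∈ {4}
Collecting zeros: affine points = {(4, 0), (6, 4)}.
Total count |C(F_7)_aff| = 2.


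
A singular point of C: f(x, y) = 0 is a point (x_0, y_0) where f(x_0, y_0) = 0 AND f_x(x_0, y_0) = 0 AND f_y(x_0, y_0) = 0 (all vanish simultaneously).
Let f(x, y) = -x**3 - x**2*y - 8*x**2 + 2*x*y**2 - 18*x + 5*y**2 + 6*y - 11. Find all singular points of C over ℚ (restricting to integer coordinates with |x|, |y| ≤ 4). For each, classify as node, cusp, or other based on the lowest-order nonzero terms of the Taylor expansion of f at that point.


Singular points: {(-2, -1)}; classification: node.

Compute partial derivatives:
  f_x = -3*x**2 - 2*x*y - 16*x + 2*y**2 - 18.
  f_y = -x**2 + 4*x*y + 10*y + 6.
Scan x_0 ∈ {−4, ..., 4}. For each x_0, f_y(x_0, y) is a polynomial in y; find its integer roots y ∈ {−4, ..., 4}, then test f_x and f at those candidates.
  x = -4: f_y(-4, y) = -6*y - 10; no integer root y with |y| ≤ 4.
  x = -3: f_y(-3, y) = -2*y - 3; no integer root y with |y| ≤ 4.
  x = -2: f_y(-2, y) = 2*y + 2; vanishes at y ∈ {-1}. (-2, -1): f_x = 0, f = 0 — SINGULAR.
  x = -1: f_y(-1, y) = 6*y + 5; no integer root y with |y| ≤ 4.
  x = 0: f_y(0, y) = 10*y + 6; no integer root y with |y| ≤ 4.
  x = 1: f_y(1, y) = 14*y + 5; no integer root y with |y| ≤ 4.
  x = 2: f_y(2, y) = 18*y + 2; no integer root y with |y| ≤ 4.
  x = 3: f_y(3, y) = 22*y - 3; no integer root y with |y| ≤ 4.
  x = 4: f_y(4, y) = 26*y - 10; no integer root y with |y| ≤ 4.
Only singular point on the grid: (-2, -1).
Classify: substitute x = -2 + u, y = -1 + v and expand: f = -u**3 - u**2*v - u**2 + 2*u*v**2 + v**2.
No constant or linear terms (consistent with a singular point). Quadratic part: -u**2 + v**2. Cubic part: -u**3 - u**2*v + 2*u*v**2.
The quadratic part v**2 - u**2 = (v − u)(v + u) splits into two distinct linear factors, so there are two distinct tangent lines y − -1 = ±(x − -2) — this is a node (ordinary double point).
Classification: node.


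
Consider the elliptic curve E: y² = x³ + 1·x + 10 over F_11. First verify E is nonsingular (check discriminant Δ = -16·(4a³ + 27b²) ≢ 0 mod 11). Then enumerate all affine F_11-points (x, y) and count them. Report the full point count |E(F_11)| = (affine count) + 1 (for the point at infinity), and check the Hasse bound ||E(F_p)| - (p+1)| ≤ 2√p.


Affine points = {(1, 1), (1, 10), (2, 3), (2, 8), (4, 1), (4, 10), (6, 1), (6, 10), (9, 0)}; affine count = 9; |E(F_11)| = 10.

Discriminant check: Δ ∝ 4a³ + 27b² = 4·1³ + 27·10² = 4·1 + 27·100 ≡ 9 (mod 11). Nonzero ⇒ E is nonsingular.
For each x ∈ F_11, compute rhs = x³ + 1·x + 10 mod 11, then count y ∈ F_11 with y² ≡ rhs.
  x = 0: rhs = 10, matching y values: none (0 points).
  x = 1: rhs = 1, matching y values: 1, 10 (2 points).
  x = 2: rhs = 9, matching y values: 3, 8 (2 points).
  x = 3: rhs = 7, matching y values: none (0 points).
  x = 4: rhs = 1, matching y values: 1, 10 (2 points).
  x = 5: rhs = 8, matching y values: none (0 points).
  x = 6: rhs = 1, matching y values: 1, 10 (2 points).
  x = 7: rhs = 8, matching y values: none (0 points).
  x = 8: rhs = 2, matching y values: none (0 points).
  x = 9: rhs = 0, matching y values: 0 (1 points).
  x = 10: rhs = 8, matching y values: none (0 points).
Total affine count: 9.
Full point count |E(F_11)| = 9 + 1 = 10.
Hasse bound: |10 − (11+1)| = |-2| = 2 ≤ 2√11 ≈ 6.6332 ✓.


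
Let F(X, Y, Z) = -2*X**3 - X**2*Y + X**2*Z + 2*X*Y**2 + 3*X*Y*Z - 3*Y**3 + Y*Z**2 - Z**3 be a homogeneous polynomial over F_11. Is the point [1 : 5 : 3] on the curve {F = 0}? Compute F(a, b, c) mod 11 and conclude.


F(1,5,3) ≡ 9 (mod 11); P is NOT on the curve.

Evaluate F(1, 5, 3) term-by-term (mod 11).
  -2*X**3 ↦ -2·1·1·1 = -2
  -X**2*Y ↦ -1·1·5·1 = -5
  X**2*Z ↦ 1·1·1·3 = 3
  2*X*Y**2 ↦ 2·1·25·1 = 50
  3*X*Y*Z ↦ 3·1·5·3 = 45
  -3*Y**3 ↦ -3·1·125·1 = -375
  Y*Z**2 ↦ 1·1·5·9 = 45
  -Z**3 ↦ -1·1·1·27 = -27
Sum: F(1, 5, 3) = (-2) + (-5) + (3) + (50) + (45) + (-375) + (45) + (-27) = -266.
Reducing mod 11: -266 ≡ 9 (mod 11).
Since F(a, b, c) ≡ 9 ≠ 0 (mod 11), P does NOT lie on the curve.


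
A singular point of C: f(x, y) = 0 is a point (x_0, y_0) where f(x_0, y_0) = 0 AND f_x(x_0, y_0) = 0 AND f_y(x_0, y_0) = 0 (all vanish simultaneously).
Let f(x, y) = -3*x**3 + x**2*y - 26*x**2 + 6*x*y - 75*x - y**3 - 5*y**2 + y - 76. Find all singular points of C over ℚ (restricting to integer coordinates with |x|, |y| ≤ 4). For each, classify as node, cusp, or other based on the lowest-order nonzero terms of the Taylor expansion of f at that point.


Singular points: {(-3, -2)}; classification: node.

Compute partial derivatives:
  f_x = -9*x**2 + 2*x*y - 52*x + 6*y - 75.
  f_y = x**2 + 6*x - 3*y**2 - 10*y + 1.
Scan x_0 ∈ {−4, ..., 4}. For each x_0, f_y(x_0, y) is a polynomial in y; find its integer roots y ∈ {−4, ..., 4}, then test f_x and f at those candidates.
  x = -4: f_y(-4, y) = -3*y**2 - 10*y - 7; vanishes at y ∈ {-1}. (-4, -1): f_x = -9 ≠ 0.
  x = -3: f_y(-3, y) = -3*y**2 - 10*y - 8; vanishes at y ∈ {-2}. (-3, -2): f_x = 0, f = 0 — SINGULAR.
  x = -2: f_y(-2, y) = -3*y**2 - 10*y - 7; vanishes at y ∈ {-1}. (-2, -1): f_x = -9 ≠ 0.
  x = -1: f_y(-1, y) = -3*y**2 - 10*y - 4; no integer root y with |y| ≤ 4.
  x = 0: f_y(0, y) = -3*y**2 - 10*y + 1; no integer root y with |y| ≤ 4.
  x = 1: f_y(1, y) = -3*y**2 - 10*y + 8; vanishes at y ∈ {-4}. (1, -4): f_x = -168 ≠ 0.
  x = 2: f_y(2, y) = -3*y**2 - 10*y + 17; no integer root y with |y| ≤ 4.
  x = 3: f_y(3, y) = -3*y**2 - 10*y + 28; no integer root y with |y| ≤ 4.
  x = 4: f_y(4, y) = -3*y**2 - 10*y + 41; no integer root y with |y| ≤ 4.
Only singular point on the grid: (-3, -2).
Classify: substitute x = -3 + u, y = -2 + v and expand: f = -3*u**3 + u**2*v - u**2 - v**3 + v**2.
No constant or linear terms (consistent with a singular point). Quadratic part: -u**2 + v**2. Cubic part: -3*u**3 + u**2*v - v**3.
The quadratic part v**2 - u**2 = (v − u)(v + u) splits into two distinct linear factors, so there are two distinct tangent lines y − -2 = ±(x − -3) — this is a node (ordinary double point).
Classification: node.


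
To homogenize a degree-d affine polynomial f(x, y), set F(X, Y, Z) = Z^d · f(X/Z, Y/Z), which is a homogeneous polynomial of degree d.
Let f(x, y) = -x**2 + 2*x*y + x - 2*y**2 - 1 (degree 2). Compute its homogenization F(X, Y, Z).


F(X, Y, Z) = -X**2 + 2*X*Y + X*Z - 2*Y**2 - Z**2

deg(f) = 2.
Substitute x = X/Z, y = Y/Z into f, then multiply by Z^2.
  monomial -1·x^2·y^0 ↦ -1·X^2·Y^0·Z^0.
  monomial 2·x^1·y^1 ↦ 2·X^1·Y^1·Z^0.
  monomial 1·x^1·y^0 ↦ 1·X^1·Y^0·Z^1.
  monomial -2·x^0·y^2 ↦ -2·X^0·Y^2·Z^0.
  monomial -1·x^0·y^0 ↦ -1·X^0·Y^0·Z^2.
Collecting: F(X, Y, Z) = -X**2 + 2*X*Y + X*Z - 2*Y**2 - Z**2.


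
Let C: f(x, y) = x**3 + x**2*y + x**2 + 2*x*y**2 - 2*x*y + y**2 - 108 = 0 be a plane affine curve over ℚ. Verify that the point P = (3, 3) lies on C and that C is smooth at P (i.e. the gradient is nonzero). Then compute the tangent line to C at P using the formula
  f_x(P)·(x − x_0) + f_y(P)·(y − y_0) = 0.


Tangent line at P: 63*x + 45*y - 324 = 0.

Step 1: f(3, 3) = 0, so P lies on C.
Step 2: partial derivatives
  f_x(x, y) = 3*x**2 + 2*x*y + 2*x + 2*y**2 - 2*y, f_y(x, y) = x**2 + 4*x*y - 2*x + 2*y.
  f_x(P) = 63, f_y(P) = 45 (gradient nonzero, so P is smooth).
Step 3: tangent line at P: 63·(x − 3) + 45·(y − 3) = 0.
Expanding: 63*x + 45*y - 324 = 0.


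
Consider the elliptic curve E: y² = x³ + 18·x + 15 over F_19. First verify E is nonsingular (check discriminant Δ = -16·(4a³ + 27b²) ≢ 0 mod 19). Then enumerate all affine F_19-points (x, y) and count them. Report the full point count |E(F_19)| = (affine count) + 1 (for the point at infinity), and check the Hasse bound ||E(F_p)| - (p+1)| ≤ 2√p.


Affine points = {(3, 1), (3, 18), (6, 4), (6, 15), (7, 3), (7, 16), (8, 5), (8, 14), (10, 6), (10, 13), (11, 9), (11, 10), (14, 3), (14, 16), (17, 3), (17, 16)}; affine count = 16; |E(F_19)| = 17.

Discriminant check: Δ ∝ 4a³ + 27b² = 4·18³ + 27·15² = 4·5832 + 27·225 ≡ 10 (mod 19). Nonzero ⇒ E is nonsingular.
For each x ∈ F_19, compute rhs = x³ + 18·x + 15 mod 19, then count y ∈ F_19 with y² ≡ rhs.
  x = 0: rhs = 15, matching y values: none (0 points).
  x = 1: rhs = 15, matching y values: none (0 points).
  x = 2: rhs = 2, matching y values: none (0 points).
  x = 3: rhs = 1, matching y values: 1, 18 (2 points).
  x = 4: rhs = 18, matching y values: none (0 points).
  x = 5: rhs = 2, matching y values: none (0 points).
  x = 6: rhs = 16, matching y values: 4, 15 (2 points).
  x = 7: rhs = 9, matching y values: 3, 16 (2 points).
  x = 8: rhs = 6, matching y values: 5, 14 (2 points).
  x = 9: rhs = 13, matching y values: none (0 points).
  x = 10: rhs = 17, matching y values: 6, 13 (2 points).
  x = 11: rhs = 5, matching y values: 9, 10 (2 points).
  x = 12: rhs = 2, matching y values: none (0 points).
  x = 13: rhs = 14, matching y values: none (0 points).
  x = 14: rhs = 9, matching y values: 3, 16 (2 points).
  x = 15: rhs = 12, matching y values: none (0 points).
  x = 16: rhs = 10, matching y values: none (0 points).
  x = 17: rhs = 9, matching y values: 3, 16 (2 points).
  x = 18: rhs = 15, matching y values: none (0 points).
Total affine count: 16.
Full point count |E(F_19)| = 16 + 1 = 17.
Hasse bound: |17 − (19+1)| = |-3| = 3 ≤ 2√19 ≈ 8.7178 ✓.


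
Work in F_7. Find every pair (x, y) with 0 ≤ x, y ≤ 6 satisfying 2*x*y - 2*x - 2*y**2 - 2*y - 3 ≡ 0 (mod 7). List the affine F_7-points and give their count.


Affine F_7-points: {(0, 1), (0, 5), (1, 1), (1, 6), (2, 0), (2, 1), (3, 1), (4, 1), (4, 2), (5, 1), (5, 3), (6, 1), (6, 4)}; count = 13.

For each of the 49 pairs (x, y) ∈ F_7², evaluate f(x, y) mod 7. Record the zeros.
  x = 0: [0↦4, 1↦0, 2↦6, 3↦1, 4↦6, 5↦0, 6↦4]  zeros at y ∈ {1, 5}
  x = 1: [0↦2, 1↦0, 2↦1, 3↦5, 4↦5, 5↦1, 6↦0]  zeros at y ∈ {1, 6}
  x = 2: [0↦0, 1↦0, 2↦3, 3↦2, 4↦4, 5↦2, 6↦3]  zeros at y ∈ {0, 1}
  x = 3: [0↦5, 1↦0, 2↦5, 3↦6, 4↦3, 5↦3, 6↦6]  zeros at y ∈ {1}
  x = 4: [0↦3, 1↦0, 2↦0, 3↦3, 4↦2, 5↦4, 6↦2]  zeros at y ∈ {1, 2}
  x = 5: [0↦1, 1↦0, 2↦2, 3↦0, 4↦1, 5↦5, 6↦5]  zeros at y ∈ {1, 3}
  x = 6: [0↦6, 1↦0, 2↦4, 3↦4, 4↦0, 5↦6, 6↦1]  zeros at y ∈ {1, 4}
Collecting zeros: affine points = {(0, 1), (0, 5), (1, 1), (1, 6), (2, 0), (2, 1), (3, 1), (4, 1), (4, 2), (5, 1), (5, 3), (6, 1), (6, 4)}.
Total count |C(F_7)_aff| = 13.


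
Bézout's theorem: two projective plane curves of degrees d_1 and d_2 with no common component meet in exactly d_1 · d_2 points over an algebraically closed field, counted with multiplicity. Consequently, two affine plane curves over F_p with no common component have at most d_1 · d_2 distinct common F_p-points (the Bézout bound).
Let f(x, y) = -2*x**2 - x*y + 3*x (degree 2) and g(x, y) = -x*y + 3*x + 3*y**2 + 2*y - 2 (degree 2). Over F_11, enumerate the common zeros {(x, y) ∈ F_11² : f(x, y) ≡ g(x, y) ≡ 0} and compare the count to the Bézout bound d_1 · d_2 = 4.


Common zeros: ∅; count = 0; Bézout bound = 4.

deg(f) = 2, deg(g) = 2, so Bézout bound = 4.
Scan x ∈ F_11. For each x, list the y ∈ F_11 with f(x, y) ≡ 0 and those with g(x, y) ≡ 0 (mod 11); the common zeros in that column are the intersection.
  x = 0: f ≡ 0 at y ∈ {0, 1, 2, 3, 4, 5, 6, 7, 8, 9, 10}; g ≡ 0 at y ∈ ∅; common: ∅.
  x = 1: f ≡ 0 at y ∈ {1}; g ≡ 0 at y ∈ {9}; common: ∅.
  x = 2: f ≡ 0 at y ∈ {10}; g ≡ 0 at y ∈ ∅; common: ∅.
  x = 3: f ≡ 0 at y ∈ {8}; g ≡ 0 at y ∈ {5, 10}; common: ∅.
  x = 4: f ≡ 0 at y ∈ {6}; g ≡ 0 at y ∈ {1, 7}; common: ∅.
  x = 5: f ≡ 0 at y ∈ {4}; g ≡ 0 at y ∈ ∅; common: ∅.
  x = 6: f ≡ 0 at y ∈ {2}; g ≡ 0 at y ∈ {8}; common: ∅.
  x = 7: f ≡ 0 at y ∈ {0}; g ≡ 0 at y ∈ ∅; common: ∅.
  x = 8: f ≡ 0 at y ∈ {9}; g ≡ 0 at y ∈ {0, 2}; common: ∅.
  x = 9: f ≡ 0 at y ∈ {7}; g ≡ 0 at y ∈ ∅; common: ∅.
  x = 10: f ≡ 0 at y ∈ {5}; g ≡ 0 at y ∈ {4, 6}; common: ∅.
Collecting: common zeros = ∅, so the count is 0.
Comparison with the Bézout bound: 0 ≤ 4 = deg(f)·deg(g), as expected for curves with no common component (the affine F_11-count falls short of the bound because intersections may lie at infinity, over extension fields, or carry multiplicity).


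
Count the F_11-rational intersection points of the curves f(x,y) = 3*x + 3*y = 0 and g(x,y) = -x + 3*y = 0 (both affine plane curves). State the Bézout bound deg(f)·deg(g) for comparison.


Common zeros: {(0, 0)}; count = 1; Bézout bound = 1.

deg(f) = 1, deg(g) = 1, so Bézout bound = 1.
Scan x ∈ F_11. For each x, list the y ∈ F_11 with f(x, y) ≡ 0 and those with g(x, y) ≡ 0 (mod 11); the common zeros in that column are the intersection.
  x = 0: f ≡ 0 at y ∈ {0}; g ≡ 0 at y ∈ {0}; common: {0}.
  x = 1: f ≡ 0 at y ∈ {10}; g ≡ 0 at y ∈ {4}; common: ∅.
  x = 2: f ≡ 0 at y ∈ {9}; g ≡ 0 at y ∈ {8}; common: ∅.
  x = 3: f ≡ 0 at y ∈ {8}; g ≡ 0 at y ∈ {1}; common: ∅.
  x = 4: f ≡ 0 at y ∈ {7}; g ≡ 0 at y ∈ {5}; common: ∅.
  x = 5: f ≡ 0 at y ∈ {6}; g ≡ 0 at y ∈ {9}; common: ∅.
  x = 6: f ≡ 0 at y ∈ {5}; g ≡ 0 at y ∈ {2}; common: ∅.
  x = 7: f ≡ 0 at y ∈ {4}; g ≡ 0 at y ∈ {6}; common: ∅.
  x = 8: f ≡ 0 at y ∈ {3}; g ≡ 0 at y ∈ {10}; common: ∅.
  x = 9: f ≡ 0 at y ∈ {2}; g ≡ 0 at y ∈ {3}; common: ∅.
  x = 10: f ≡ 0 at y ∈ {1}; g ≡ 0 at y ∈ {7}; common: ∅.
Collecting: common zeros = {(0, 0)}, so the count is 1.
Comparison with the Bézout bound: 1 ≤ 1 = deg(f)·deg(g), as expected for curves with no common component (the bound is attained).


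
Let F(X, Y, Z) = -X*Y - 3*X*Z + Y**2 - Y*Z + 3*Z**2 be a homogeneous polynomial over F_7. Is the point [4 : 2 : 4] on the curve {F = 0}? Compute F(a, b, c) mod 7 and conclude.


F(4,2,4) ≡ 2 (mod 7); P is NOT on the curve.

Evaluate F(4, 2, 4) term-by-term (mod 7).
  -X*Y ↦ -1·4·2·1 = -8
  -3*X*Z ↦ -3·4·1·4 = -48
  Y**2 ↦ 1·1·4·1 = 4
  -Y*Z ↦ -1·1·2·4 = -8
  3*Z**2 ↦ 3·1·1·16 = 48
Sum: F(4, 2, 4) = (-8) + (-48) + (4) + (-8) + (48) = -12.
Reducing mod 7: -12 ≡ 2 (mod 7).
Since F(a, b, c) ≡ 2 ≠ 0 (mod 7), P does NOT lie on the curve.


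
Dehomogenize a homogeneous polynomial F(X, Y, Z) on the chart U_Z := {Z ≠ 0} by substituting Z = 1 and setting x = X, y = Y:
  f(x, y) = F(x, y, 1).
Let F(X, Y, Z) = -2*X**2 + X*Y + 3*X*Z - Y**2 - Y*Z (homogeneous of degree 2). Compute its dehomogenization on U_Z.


f(x, y) = -2*x**2 + x*y + 3*x - y**2 - y

On U_Z we set Z = 1. Each monomial c·X^i·Y^j·Z^k in F becomes c·x^i·y^j·1^k = c·x^i·y^j.
Substituting Z = 1: F(X, Y, 1) = -2*x**2 + x*y + 3*x - y**2 - y.
Note: deg(f) ≤ deg(F) = 2; strict inequality happens when F is divisible by Z (lost terms).
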